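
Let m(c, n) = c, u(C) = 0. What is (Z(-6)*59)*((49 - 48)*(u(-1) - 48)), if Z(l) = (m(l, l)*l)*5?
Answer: -509760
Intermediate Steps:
Z(l) = 5*l² (Z(l) = (l*l)*5 = l²*5 = 5*l²)
(Z(-6)*59)*((49 - 48)*(u(-1) - 48)) = ((5*(-6)²)*59)*((49 - 48)*(0 - 48)) = ((5*36)*59)*(1*(-48)) = (180*59)*(-48) = 10620*(-48) = -509760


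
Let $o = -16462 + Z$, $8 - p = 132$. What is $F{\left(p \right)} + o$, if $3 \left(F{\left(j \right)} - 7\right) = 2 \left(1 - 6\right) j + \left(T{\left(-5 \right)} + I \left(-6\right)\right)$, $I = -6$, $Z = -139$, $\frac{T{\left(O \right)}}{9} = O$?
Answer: $- \frac{48551}{3} \approx -16184.0$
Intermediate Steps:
$T{\left(O \right)} = 9 O$
$p = -124$ ($p = 8 - 132 = -124$)
$o = -16601$ ($o = -16462 - 139 = -16601$)
$F{\left(j \right)} = 4 - \frac{10 j}{3}$ ($F{\left(j \right)} = 7 + \frac{2 \left(1 - 6\right) j + \left(9 \left(-5\right) - -36\right)}{3} = 7 + \frac{2 \left(-5\right) j + \left(-45 + 36\right)}{3} = 7 + \frac{- 10 j - 9}{3} = 7 + \frac{-9 - 10 j}{3} = 7 - \left(3 + \frac{10 j}{3}\right) = 4 - \frac{10 j}{3}$)
$F{\left(p \right)} + o = \left(4 - - \frac{1240}{3}\right) - 16601 = \left(4 + \frac{1240}{3}\right) - 16601 = \frac{1252}{3} - 16601 = - \frac{48551}{3}$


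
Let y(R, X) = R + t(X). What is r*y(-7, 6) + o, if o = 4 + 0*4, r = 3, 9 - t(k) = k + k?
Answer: -26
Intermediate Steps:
t(k) = 9 - 2*k (t(k) = 9 - (k + k) = 9 - 2*k)
y(R, X) = 9 + R - 2*X (y(R, X) = R + (9 - 2*X) = 9 + R - 2*X)
o = 4 (o = 4 + 0 = 4)
r*y(-7, 6) + o = 3*(9 - 7 - 2*6) + 4 = 3*(9 - 7 - 12) + 4 = 3*(-10) + 4 = -30 + 4 = -26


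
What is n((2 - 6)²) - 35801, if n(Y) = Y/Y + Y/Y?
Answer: -35799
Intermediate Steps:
n(Y) = 2 (n(Y) = 1 + 1 = 2)
n((2 - 6)²) - 35801 = 2 - 35801 = -35799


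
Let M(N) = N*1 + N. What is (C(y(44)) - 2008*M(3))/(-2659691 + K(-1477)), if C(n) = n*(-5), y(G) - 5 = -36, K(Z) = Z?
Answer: 11893/2661168 ≈ 0.0044691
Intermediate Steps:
M(N) = 2*N (M(N) = N + N = 2*N)
y(G) = -31 (y(G) = 5 - 36 = -31)
C(n) = -5*n
(C(y(44)) - 2008*M(3))/(-2659691 + K(-1477)) = (-5*(-31) - 4016*3)/(-2659691 - 1477) = (155 - 2008*6)/(-2661168) = (155 - 12048)*(-1/2661168) = -11893*(-1/2661168) = 11893/2661168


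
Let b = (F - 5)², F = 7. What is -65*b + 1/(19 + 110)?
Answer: -33539/129 ≈ -259.99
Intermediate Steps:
b = 4 (b = (7 - 5)² = 2² = 4)
-65*b + 1/(19 + 110) = -65*4 + 1/(19 + 110) = -260 + 1/129 = -33539/129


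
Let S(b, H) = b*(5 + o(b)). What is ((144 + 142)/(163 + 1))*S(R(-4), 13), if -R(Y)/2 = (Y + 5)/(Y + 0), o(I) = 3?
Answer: 286/41 ≈ 6.9756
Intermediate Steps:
R(Y) = -2*(5 + Y)/Y (R(Y) = -2*(Y + 5)/(Y + 0) = -2*(5 + Y)/Y)
S(b, H) = 8*b (S(b, H) = b*(5 + 3) = b*8 = 8*b)
((144 + 142)/(163 + 1))*S(R(-4), 13) = ((144 + 142)/(163 + 1))*(8*(-2 - 10/(-4))) = (286/164)*(8*(-2 - 10*(-¼))) = (286*(1/164))*(8*(-2 + 5/2)) = 143*(8*(½))/82 = (143/82)*4 = 286/41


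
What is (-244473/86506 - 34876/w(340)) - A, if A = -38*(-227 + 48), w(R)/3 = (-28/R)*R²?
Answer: -300161850649/44118060 ≈ -6803.6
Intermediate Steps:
w(R) = -84*R (w(R) = 3*((-28/R)*R²) = 3*(-28*R) = -84*R)
A = 6802 (A = -38*(-179) = 6802)
(-244473/86506 - 34876/w(340)) - A = (-244473/86506 - 34876/((-84*340))) - 1*6802 = (-244473*1/86506 - 34876/(-28560)) - 6802 = (-244473/86506 - 34876*(-1/28560)) - 6802 = (-244473/86506 + 8719/7140) - 6802 = -70806529/44118060 - 6802 = -300161850649/44118060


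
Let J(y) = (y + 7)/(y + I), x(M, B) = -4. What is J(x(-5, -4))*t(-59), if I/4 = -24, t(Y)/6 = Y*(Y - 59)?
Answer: -31329/25 ≈ -1253.2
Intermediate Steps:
t(Y) = 6*Y*(-59 + Y) (t(Y) = 6*(Y*(Y - 59)) = 6*(Y*(-59 + Y)) = 6*Y*(-59 + Y))
I = -96 (I = 4*(-24) = -96)
J(y) = (7 + y)/(-96 + y) (J(y) = (y + 7)/(y - 96) = (7 + y)/(-96 + y))
J(x(-5, -4))*t(-59) = ((7 - 4)/(-96 - 4))*(6*(-59)*(-59 - 59)) = (3/(-100))*(6*(-59)*(-118)) = -1/100*3*41772 = -3/100*41772 = -31329/25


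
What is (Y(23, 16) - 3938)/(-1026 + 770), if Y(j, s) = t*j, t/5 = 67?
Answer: -3767/256 ≈ -14.715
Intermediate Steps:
t = 335 (t = 5*67 = 335)
Y(j, s) = 335*j
(Y(23, 16) - 3938)/(-1026 + 770) = (335*23 - 3938)/(-1026 + 770) = (7705 - 3938)/(-256) = 3767*(-1/256) = -3767/256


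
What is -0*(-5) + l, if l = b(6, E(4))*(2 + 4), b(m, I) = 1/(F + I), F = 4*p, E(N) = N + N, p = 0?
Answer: ¾ ≈ 0.75000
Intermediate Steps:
E(N) = 2*N
F = 0 (F = 4*0 = 0)
b(m, I) = 1/I (b(m, I) = 1/(0 + I) = 1/I)
l = ¾ (l = (2 + 4)/((2*4)) = 6/8 = (⅛)*6 = ¾ ≈ 0.75000)
-0*(-5) + l = -0*(-5) + ¾ = -15*0 + ¾ = 0 + ¾ = ¾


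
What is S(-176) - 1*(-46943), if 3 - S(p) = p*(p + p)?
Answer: -15006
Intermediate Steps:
S(p) = 3 - 2*p² (S(p) = 3 - p*(p + p) = 3 - p*2*p = 3 - 2*p²)
S(-176) - 1*(-46943) = (3 - 2*(-176)²) - 1*(-46943) = (3 - 2*30976) + 46943 = (3 - 61952) + 46943 = -61949 + 46943 = -15006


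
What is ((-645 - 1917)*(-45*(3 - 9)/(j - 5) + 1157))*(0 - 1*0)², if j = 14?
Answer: 0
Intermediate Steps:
((-645 - 1917)*(-45*(3 - 9)/(j - 5) + 1157))*(0 - 1*0)² = ((-645 - 1917)*(-45*(3 - 9)/(14 - 5) + 1157))*(0 - 1*0)² = (-2562*(-(-270)/9 + 1157))*(0 + 0)² = -2562*(-(-270)/9 + 1157)*0² = -2562*(-45*(-⅔) + 1157)*0 = -2562*(30 + 1157)*0 = -2562*1187*0 = -3041094*0 = 0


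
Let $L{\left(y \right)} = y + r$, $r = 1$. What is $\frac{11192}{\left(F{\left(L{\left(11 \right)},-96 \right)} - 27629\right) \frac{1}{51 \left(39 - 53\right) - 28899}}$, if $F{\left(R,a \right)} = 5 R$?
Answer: $\frac{331428696}{27569} \approx 12022.0$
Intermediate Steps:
$L{\left(y \right)} = 1 + y$ ($L{\left(y \right)} = y + 1 = 1 + y$)
$\frac{11192}{\left(F{\left(L{\left(11 \right)},-96 \right)} - 27629\right) \frac{1}{51 \left(39 - 53\right) - 28899}} = \frac{11192}{\left(5 \left(1 + 11\right) - 27629\right) \frac{1}{51 \left(39 - 53\right) - 28899}} = \frac{11192}{\left(5 \cdot 12 - 27629\right) \frac{1}{51 \left(-14\right) - 28899}} = \frac{11192}{\left(60 - 27629\right) \frac{1}{-714 - 28899}} = \frac{11192}{\left(-27569\right) \frac{1}{-29613}} = \frac{11192}{\left(-27569\right) \left(- \frac{1}{29613}\right)} = \frac{11192}{\frac{27569}{29613}} = 11192 \cdot \frac{29613}{27569} = \frac{331428696}{27569}$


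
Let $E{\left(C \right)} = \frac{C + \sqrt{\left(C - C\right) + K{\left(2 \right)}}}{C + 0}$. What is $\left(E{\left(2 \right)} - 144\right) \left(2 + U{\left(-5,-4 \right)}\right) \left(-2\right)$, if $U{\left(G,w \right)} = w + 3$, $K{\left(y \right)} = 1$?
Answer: $285$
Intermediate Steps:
$U{\left(G,w \right)} = 3 + w$
$E{\left(C \right)} = \frac{1 + C}{C}$ ($E{\left(C \right)} = \frac{C + \sqrt{\left(C - C\right) + 1}}{C + 0} = \frac{C + \sqrt{0 + 1}}{C} = \frac{C + \sqrt{1}}{C} = \frac{C + 1}{C} = \frac{1 + C}{C}$)
$\left(E{\left(2 \right)} - 144\right) \left(2 + U{\left(-5,-4 \right)}\right) \left(-2\right) = \left(\frac{1 + 2}{2} - 144\right) \left(2 + \left(3 - 4\right)\right) \left(-2\right) = \left(\frac{1}{2} \cdot 3 - 144\right) \left(2 - 1\right) \left(-2\right) = \left(\frac{3}{2} - 144\right) 1 \left(-2\right) = \left(- \frac{285}{2}\right) \left(-2\right) = 285$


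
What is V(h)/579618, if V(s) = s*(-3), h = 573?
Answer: -191/64402 ≈ -0.0029657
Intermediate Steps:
V(s) = -3*s
V(h)/579618 = -3*573/579618 = -1719*1/579618 = -191/64402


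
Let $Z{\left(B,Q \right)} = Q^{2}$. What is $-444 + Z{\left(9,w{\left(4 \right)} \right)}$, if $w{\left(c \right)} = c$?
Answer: $-428$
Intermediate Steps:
$-444 + Z{\left(9,w{\left(4 \right)} \right)} = -444 + 4^{2} = -444 + 16 = -428$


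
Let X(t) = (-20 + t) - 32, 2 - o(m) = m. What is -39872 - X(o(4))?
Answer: -39818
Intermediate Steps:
o(m) = 2 - m
X(t) = -52 + t
-39872 - X(o(4)) = -39872 - (-52 + (2 - 1*4)) = -39872 - (-52 + (2 - 4)) = -39872 - (-52 - 2) = -39872 - 1*(-54) = -39872 + 54 = -39818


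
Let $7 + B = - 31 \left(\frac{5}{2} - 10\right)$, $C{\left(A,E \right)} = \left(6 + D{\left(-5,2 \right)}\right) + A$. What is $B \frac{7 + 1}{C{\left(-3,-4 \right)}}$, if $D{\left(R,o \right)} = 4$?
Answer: $\frac{1804}{7} \approx 257.71$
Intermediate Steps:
$C{\left(A,E \right)} = 10 + A$ ($C{\left(A,E \right)} = \left(6 + 4\right) + A = 10 + A$)
$B = \frac{451}{2}$ ($B = -7 - 31 \left(\frac{5}{2} - 10\right) = -7 - - \frac{465}{2} = -7 + \frac{465}{2} = \frac{451}{2} \approx 225.5$)
$B \frac{7 + 1}{C{\left(-3,-4 \right)}} = \frac{451 \frac{7 + 1}{10 - 3}}{2} = \frac{451 \cdot \frac{8}{7}}{2} = \frac{451 \cdot 8 \cdot \frac{1}{7}}{2} = \frac{451}{2} \cdot \frac{8}{7} = \frac{1804}{7}$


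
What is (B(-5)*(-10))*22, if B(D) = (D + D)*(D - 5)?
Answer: -22000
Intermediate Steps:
B(D) = 2*D*(-5 + D) (B(D) = (2*D)*(-5 + D) = 2*D*(-5 + D))
(B(-5)*(-10))*22 = ((2*(-5)*(-5 - 5))*(-10))*22 = ((2*(-5)*(-10))*(-10))*22 = (100*(-10))*22 = -1000*22 = -22000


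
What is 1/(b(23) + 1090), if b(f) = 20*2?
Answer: 1/1130 ≈ 0.00088496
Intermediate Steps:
b(f) = 40
1/(b(23) + 1090) = 1/(40 + 1090) = 1/1130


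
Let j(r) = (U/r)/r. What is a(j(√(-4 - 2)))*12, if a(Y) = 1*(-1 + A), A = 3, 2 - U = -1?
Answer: 24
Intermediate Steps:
U = 3 (U = 2 - 1*(-1) = 2 + 1 = 3)
j(r) = 3/r² (j(r) = (3/r)/r = 3/r²)
a(Y) = 2 (a(Y) = 1*(-1 + 3) = 1*2 = 2)
a(j(√(-4 - 2)))*12 = 2*12 = 24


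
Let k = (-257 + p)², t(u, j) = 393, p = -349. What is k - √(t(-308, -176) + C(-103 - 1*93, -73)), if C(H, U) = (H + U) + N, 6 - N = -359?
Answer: 367236 - √489 ≈ 3.6721e+5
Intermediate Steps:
N = 365 (N = 6 - 1*(-359) = 6 + 359 = 365)
C(H, U) = 365 + H + U (C(H, U) = (H + U) + 365 = 365 + H + U)
k = 367236 (k = (-257 - 349)² = (-606)² = 367236)
k - √(t(-308, -176) + C(-103 - 1*93, -73)) = 367236 - √(393 + (365 + (-103 - 1*93) - 73)) = 367236 - √(393 + (365 + (-103 - 93) - 73)) = 367236 - √(393 + (365 - 196 - 73)) = 367236 - √(393 + 96) = 367236 - √489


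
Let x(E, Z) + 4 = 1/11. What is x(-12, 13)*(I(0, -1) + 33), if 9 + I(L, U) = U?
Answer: -989/11 ≈ -89.909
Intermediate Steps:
I(L, U) = -9 + U
x(E, Z) = -43/11 (x(E, Z) = -4 + 1/11 = -43/11)
x(-12, 13)*(I(0, -1) + 33) = -43*((-9 - 1) + 33)/11 = -43*(-10 + 33)/11 = -43/11*23 = -989/11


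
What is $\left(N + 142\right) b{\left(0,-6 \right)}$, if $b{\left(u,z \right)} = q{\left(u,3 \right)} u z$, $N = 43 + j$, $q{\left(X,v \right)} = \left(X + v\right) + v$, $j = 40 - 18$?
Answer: $0$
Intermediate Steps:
$j = 22$ ($j = 40 - 18 = 22$)
$q{\left(X,v \right)} = X + 2 v$
$N = 65$ ($N = 43 + 22 = 65$)
$b{\left(u,z \right)} = u z \left(6 + u\right)$ ($b{\left(u,z \right)} = \left(u + 2 \cdot 3\right) u z = \left(u + 6\right) u z = \left(6 + u\right) u z = u \left(6 + u\right) z = u z \left(6 + u\right)$)
$\left(N + 142\right) b{\left(0,-6 \right)} = \left(65 + 142\right) 0 \left(-6\right) \left(6 + 0\right) = 207 \cdot 0 \left(-6\right) 6 = 207 \cdot 0 = 0$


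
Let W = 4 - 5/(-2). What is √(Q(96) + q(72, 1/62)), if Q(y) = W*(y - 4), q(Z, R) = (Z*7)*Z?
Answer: √36886 ≈ 192.06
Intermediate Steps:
W = 13/2 (W = 4 - 5*(-1)/2 = 4 - 5*(-½) = 4 + 5/2 = 13/2 ≈ 6.5000)
q(Z, R) = 7*Z² (q(Z, R) = (7*Z)*Z = 7*Z²)
Q(y) = -26 + 13*y/2 (Q(y) = 13*(y - 4)/2 = 13*(-4 + y)/2 = -26 + 13*y/2)
√(Q(96) + q(72, 1/62)) = √((-26 + (13/2)*96) + 7*72²) = √((-26 + 624) + 7*5184) = √(598 + 36288) = √36886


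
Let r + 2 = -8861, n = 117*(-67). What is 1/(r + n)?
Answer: -1/16702 ≈ -5.9873e-5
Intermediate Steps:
n = -7839
r = -8863 (r = -2 - 8861 = -8863)
1/(r + n) = 1/(-8863 - 7839) = 1/(-16702) = -1/16702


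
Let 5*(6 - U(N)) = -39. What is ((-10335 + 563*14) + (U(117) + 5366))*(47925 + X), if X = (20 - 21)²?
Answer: 701349084/5 ≈ 1.4027e+8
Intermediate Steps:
U(N) = 69/5 (U(N) = 6 - ⅕*(-39) = 6 + 39/5 = 69/5)
X = 1 (X = (-1)² = 1)
((-10335 + 563*14) + (U(117) + 5366))*(47925 + X) = ((-10335 + 563*14) + (69/5 + 5366))*(47925 + 1) = ((-10335 + 7882) + 26899/5)*47926 = (-2453 + 26899/5)*47926 = (14634/5)*47926 = 701349084/5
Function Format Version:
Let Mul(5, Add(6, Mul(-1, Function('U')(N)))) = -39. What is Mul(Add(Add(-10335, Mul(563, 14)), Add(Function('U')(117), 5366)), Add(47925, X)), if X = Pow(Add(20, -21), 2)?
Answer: Rational(701349084, 5) ≈ 1.4027e+8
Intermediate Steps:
Function('U')(N) = Rational(69, 5) (Function('U')(N) = Add(6, Mul(Rational(-1, 5), -39)) = Add(6, Rational(39, 5)) = Rational(69, 5))
X = 1 (X = Pow(-1, 2) = 1)
Mul(Add(Add(-10335, Mul(563, 14)), Add(Function('U')(117), 5366)), Add(47925, X)) = Mul(Add(Add(-10335, Mul(563, 14)), Add(Rational(69, 5), 5366)), Add(47925, 1)) = Mul(Add(Add(-10335, 7882), Rational(26899, 5)), 47926) = Mul(Add(-2453, Rational(26899, 5)), 47926) = Mul(Rational(14634, 5), 47926) = Rational(701349084, 5)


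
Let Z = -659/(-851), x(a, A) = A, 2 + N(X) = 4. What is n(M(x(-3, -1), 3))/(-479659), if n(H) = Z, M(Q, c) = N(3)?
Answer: -659/408189809 ≈ -1.6144e-6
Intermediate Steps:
N(X) = 2 (N(X) = -2 + 4 = 2)
Z = 659/851 (Z = -659*(-1/851) = 659/851 ≈ 0.77438)
M(Q, c) = 2
n(H) = 659/851
n(M(x(-3, -1), 3))/(-479659) = (659/851)/(-479659) = (659/851)*(-1/479659) = -659/408189809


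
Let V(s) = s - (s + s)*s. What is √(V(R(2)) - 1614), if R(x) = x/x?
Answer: I*√1615 ≈ 40.187*I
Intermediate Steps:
R(x) = 1
V(s) = s - 2*s² (V(s) = s - 2*s*s = s - 2*s²)
√(V(R(2)) - 1614) = √(1*(1 - 2*1) - 1614) = √(1*(1 - 2) - 1614) = √(1*(-1) - 1614) = √(-1 - 1614) = √(-1615) = I*√1615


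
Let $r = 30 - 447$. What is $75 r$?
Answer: $-31275$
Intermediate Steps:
$r = -417$
$75 r = 75 \left(-417\right) = -31275$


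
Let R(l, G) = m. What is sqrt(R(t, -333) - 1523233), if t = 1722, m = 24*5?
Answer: I*sqrt(1523113) ≈ 1234.1*I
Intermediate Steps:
m = 120
R(l, G) = 120
sqrt(R(t, -333) - 1523233) = sqrt(120 - 1523233) = sqrt(-1523113) = I*sqrt(1523113)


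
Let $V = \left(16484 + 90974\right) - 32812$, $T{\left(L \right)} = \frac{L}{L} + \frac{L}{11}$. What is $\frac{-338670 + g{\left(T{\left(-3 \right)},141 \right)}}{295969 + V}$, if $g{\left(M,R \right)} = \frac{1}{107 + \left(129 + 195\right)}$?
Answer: $- \frac{145966769}{159735065} \approx -0.91381$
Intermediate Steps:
$T{\left(L \right)} = 1 + \frac{L}{11}$ ($T{\left(L \right)} = 1 + L \frac{1}{11} = 1 + \frac{L}{11}$)
$g{\left(M,R \right)} = \frac{1}{431}$ ($g{\left(M,R \right)} = \frac{1}{107 + 324} = \frac{1}{431}$)
$V = 74646$ ($V = 107458 - 32812 = 74646$)
$\frac{-338670 + g{\left(T{\left(-3 \right)},141 \right)}}{295969 + V} = \frac{-338670 + \frac{1}{431}}{295969 + 74646} = - \frac{145966769}{431 \cdot 370615} = \left(- \frac{145966769}{431}\right) \frac{1}{370615} = - \frac{145966769}{159735065}$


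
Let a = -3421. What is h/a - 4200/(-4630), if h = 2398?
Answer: 29686/143993 ≈ 0.20616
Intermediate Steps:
h/a - 4200/(-4630) = 2398/(-3421) - 4200/(-4630) = 2398*(-1/3421) - 4200*(-1/4630) = -218/311 + 420/463 = 29686/143993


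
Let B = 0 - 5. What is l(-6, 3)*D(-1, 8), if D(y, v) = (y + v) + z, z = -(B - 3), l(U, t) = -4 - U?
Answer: 30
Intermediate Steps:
B = -5
z = 8 (z = -(-5 - 3) = -1*(-8) = 8)
D(y, v) = 8 + v + y (D(y, v) = (y + v) + 8 = (v + y) + 8 = 8 + v + y)
l(-6, 3)*D(-1, 8) = (-4 - 1*(-6))*(8 + 8 - 1) = (-4 + 6)*15 = 2*15 = 30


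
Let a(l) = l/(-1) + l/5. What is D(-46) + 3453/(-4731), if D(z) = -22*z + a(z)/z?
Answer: 7967557/7885 ≈ 1010.5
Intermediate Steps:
a(l) = -4*l/5 (a(l) = l*(-1) + l*(⅕) = -l + l/5 = -4*l/5)
D(z) = -⅘ - 22*z (D(z) = -22*z + (-4*z/5)/z = -22*z - ⅘ = -⅘ - 22*z)
D(-46) + 3453/(-4731) = (-⅘ - 22*(-46)) + 3453/(-4731) = (-⅘ + 1012) + 3453*(-1/4731) = 5056/5 - 1151/1577 = 7967557/7885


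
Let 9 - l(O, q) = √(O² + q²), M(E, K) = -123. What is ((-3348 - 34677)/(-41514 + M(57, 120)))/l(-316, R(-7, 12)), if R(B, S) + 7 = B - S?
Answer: -8775/107243033 - 1950*√25133/107243033 ≈ -0.0029644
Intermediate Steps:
R(B, S) = -7 + B - S (R(B, S) = -7 + (B - S) = -7 + B - S)
l(O, q) = 9 - √(O² + q²)
((-3348 - 34677)/(-41514 + M(57, 120)))/l(-316, R(-7, 12)) = ((-3348 - 34677)/(-41514 - 123))/(9 - √((-316)² + (-7 - 7 - 1*12)²)) = (-38025/(-41637))/(9 - √(99856 + (-7 - 7 - 12)²)) = (-38025*(-1/41637))/(9 - √(99856 + (-26)²)) = 12675/(13879*(9 - √(99856 + 676))) = 12675/(13879*(9 - √100532)) = 12675/(13879*(9 - 2*√25133))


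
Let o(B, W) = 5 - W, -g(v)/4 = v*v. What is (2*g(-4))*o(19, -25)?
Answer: -3840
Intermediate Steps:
g(v) = -4*v² (g(v) = -4*v*v = -4*v²)
(2*g(-4))*o(19, -25) = (2*(-4*(-4)²))*(5 - 1*(-25)) = (2*(-4*16))*(5 + 25) = (2*(-64))*30 = -128*30 = -3840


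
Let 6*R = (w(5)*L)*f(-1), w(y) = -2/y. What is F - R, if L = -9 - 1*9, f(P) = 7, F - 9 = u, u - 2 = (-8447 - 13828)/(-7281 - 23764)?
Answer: 102992/31045 ≈ 3.3175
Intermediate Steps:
u = 16873/6209 (u = 2 + (-8447 - 13828)/(-7281 - 23764) = 2 - 22275/(-31045) = 2 - 22275*(-1/31045) = 2 + 4455/6209 = 16873/6209 ≈ 2.7175)
F = 72754/6209 (F = 9 + 16873/6209 = 72754/6209 ≈ 11.717)
L = -18 (L = -9 - 9 = -18)
R = 42/5 (R = ((-2/5*(-18))*7)/6 = ((-2*⅕*(-18))*7)/6 = (-⅖*(-18)*7)/6 = ((36/5)*7)/6 = (⅙)*(252/5) = 42/5 ≈ 8.4000)
F - R = 72754/6209 - 1*42/5 = 72754/6209 - 42/5 = 102992/31045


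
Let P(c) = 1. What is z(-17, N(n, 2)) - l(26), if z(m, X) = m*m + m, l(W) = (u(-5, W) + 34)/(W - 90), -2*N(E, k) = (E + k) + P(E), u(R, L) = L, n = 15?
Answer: 4367/16 ≈ 272.94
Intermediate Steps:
N(E, k) = -½ - E/2 - k/2 (N(E, k) = -((E + k) + 1)/2 = -(1 + E + k)/2 = -½ - E/2 - k/2)
l(W) = (34 + W)/(-90 + W) (l(W) = (W + 34)/(W - 90) = (34 + W)/(-90 + W))
z(m, X) = m + m² (z(m, X) = m² + m = m + m²)
z(-17, N(n, 2)) - l(26) = -17*(1 - 17) - (34 + 26)/(-90 + 26) = -17*(-16) - 60/(-64) = 272 - (-1)*60/64 = 272 - 1*(-15/16) = 272 + 15/16 = 4367/16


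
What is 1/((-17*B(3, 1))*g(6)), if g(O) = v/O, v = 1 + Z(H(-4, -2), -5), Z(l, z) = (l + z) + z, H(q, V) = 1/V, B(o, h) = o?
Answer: 4/323 ≈ 0.012384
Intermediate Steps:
Z(l, z) = l + 2*z
v = -19/2 (v = 1 + (1/(-2) + 2*(-5)) = 1 + (-½ - 10) = 1 - 21/2 = -19/2 ≈ -9.5000)
g(O) = -19/(2*O)
1/((-17*B(3, 1))*g(6)) = 1/((-17*3)*(-19/2/6)) = 1/(-(-969)/(2*6)) = 1/(-51*(-19/12)) = 1/(323/4) = 4/323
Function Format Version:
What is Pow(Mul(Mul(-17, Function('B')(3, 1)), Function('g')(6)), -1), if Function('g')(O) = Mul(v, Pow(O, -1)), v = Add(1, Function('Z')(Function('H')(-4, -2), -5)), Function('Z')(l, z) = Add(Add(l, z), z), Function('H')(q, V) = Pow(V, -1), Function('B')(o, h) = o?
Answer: Rational(4, 323) ≈ 0.012384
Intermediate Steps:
Function('Z')(l, z) = Add(l, Mul(2, z))
v = Rational(-19, 2) (v = Add(1, Add(Pow(-2, -1), Mul(2, -5))) = Add(1, Add(Rational(-1, 2), -10)) = Add(1, Rational(-21, 2)) = Rational(-19, 2) ≈ -9.5000)
Function('g')(O) = Mul(Rational(-19, 2), Pow(O, -1))
Pow(Mul(Mul(-17, Function('B')(3, 1)), Function('g')(6)), -1) = Pow(Mul(Mul(-17, 3), Mul(Rational(-19, 2), Pow(6, -1))), -1) = Pow(Mul(-51, Mul(Rational(-19, 2), Rational(1, 6))), -1) = Pow(Mul(-51, Rational(-19, 12)), -1) = Pow(Rational(323, 4), -1) = Rational(4, 323)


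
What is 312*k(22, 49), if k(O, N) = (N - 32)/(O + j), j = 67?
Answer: 5304/89 ≈ 59.596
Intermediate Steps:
k(O, N) = (-32 + N)/(67 + O) (k(O, N) = (N - 32)/(O + 67) = (-32 + N)/(67 + O))
312*k(22, 49) = 312*((-32 + 49)/(67 + 22)) = 312*(17/89) = 5304/89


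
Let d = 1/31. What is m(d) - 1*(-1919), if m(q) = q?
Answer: 59490/31 ≈ 1919.0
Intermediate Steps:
d = 1/31 ≈ 0.032258
m(d) - 1*(-1919) = 1/31 - 1*(-1919) = 1/31 + 1919 = 59490/31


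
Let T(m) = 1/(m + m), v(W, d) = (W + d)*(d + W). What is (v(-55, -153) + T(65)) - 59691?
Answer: -2135509/130 ≈ -16427.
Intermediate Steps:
v(W, d) = (W + d)² (v(W, d) = (W + d)*(W + d) = (W + d)²)
T(m) = 1/(2*m)
(v(-55, -153) + T(65)) - 59691 = ((-55 - 153)² + (½)/65) - 59691 = ((-208)² + (½)*(1/65)) - 59691 = (43264 + 1/130) - 59691 = 5624321/130 - 59691 = -2135509/130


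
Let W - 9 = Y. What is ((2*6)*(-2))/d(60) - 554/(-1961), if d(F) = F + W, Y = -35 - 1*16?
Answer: -6182/5883 ≈ -1.0508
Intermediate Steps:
Y = -51 (Y = -35 - 16 = -51)
W = -42 (W = 9 - 51 = -42)
d(F) = -42 + F (d(F) = F - 42 = -42 + F)
((2*6)*(-2))/d(60) - 554/(-1961) = ((2*6)*(-2))/(-42 + 60) - 554/(-1961) = (12*(-2))/18 - 554*(-1/1961) = -24*1/18 + 554/1961 = -4/3 + 554/1961 = -6182/5883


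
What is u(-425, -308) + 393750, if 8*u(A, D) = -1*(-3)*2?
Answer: 1575003/4 ≈ 3.9375e+5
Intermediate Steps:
u(A, D) = 3/4 (u(A, D) = (-1*(-3)*2)/8 = (3*2)/8 = (1/8)*6 = 3/4)
u(-425, -308) + 393750 = 3/4 + 393750 = 1575003/4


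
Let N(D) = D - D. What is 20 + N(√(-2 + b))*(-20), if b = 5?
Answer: 20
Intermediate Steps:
N(D) = 0
20 + N(√(-2 + b))*(-20) = 20 + 0*(-20) = 20 + 0 = 20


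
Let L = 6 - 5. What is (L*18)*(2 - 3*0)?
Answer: 36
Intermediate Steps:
L = 1
(L*18)*(2 - 3*0) = (1*18)*(2 - 3*0) = 18*(2 + 0) = 18*2 = 36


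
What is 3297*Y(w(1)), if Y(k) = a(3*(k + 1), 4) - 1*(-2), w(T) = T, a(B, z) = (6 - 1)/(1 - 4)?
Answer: 1099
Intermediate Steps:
a(B, z) = -5/3 (a(B, z) = 5/(-3) = 5*(-⅓) = -5/3)
Y(k) = ⅓ (Y(k) = -5/3 - 1*(-2) = -5/3 + 2 = ⅓)
3297*Y(w(1)) = 3297*(⅓) = 1099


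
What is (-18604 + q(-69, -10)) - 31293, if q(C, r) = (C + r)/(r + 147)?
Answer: -6835968/137 ≈ -49898.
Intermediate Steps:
q(C, r) = (C + r)/(147 + r)
(-18604 + q(-69, -10)) - 31293 = (-18604 + (-69 - 10)/(147 - 10)) - 31293 = (-18604 - 79/137) - 31293 = -2548827/137 - 31293 = -6835968/137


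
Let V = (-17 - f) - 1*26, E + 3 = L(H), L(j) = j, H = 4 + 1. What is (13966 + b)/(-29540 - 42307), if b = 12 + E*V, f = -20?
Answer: -172/887 ≈ -0.19391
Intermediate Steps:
H = 5
E = 2 (E = -3 + 5 = 2)
V = -23 (V = (-17 - 1*(-20)) - 1*26 = (-17 + 20) - 26 = 3 - 26 = -23)
b = -34 (b = 12 + 2*(-23) = 12 - 46 = -34)
(13966 + b)/(-29540 - 42307) = (13966 - 34)/(-29540 - 42307) = 13932/(-71847) = 13932*(-1/71847) = -172/887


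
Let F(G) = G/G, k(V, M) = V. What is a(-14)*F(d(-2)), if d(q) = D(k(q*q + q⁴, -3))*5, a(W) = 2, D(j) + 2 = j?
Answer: 2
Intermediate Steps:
D(j) = -2 + j
d(q) = -10 + 5*q² + 5*q⁴ (d(q) = (-2 + (q*q + q⁴))*5 = (-2 + (q² + q⁴))*5 = (-2 + q² + q⁴)*5 = -10 + 5*q² + 5*q⁴)
F(G) = 1
a(-14)*F(d(-2)) = 2*1 = 2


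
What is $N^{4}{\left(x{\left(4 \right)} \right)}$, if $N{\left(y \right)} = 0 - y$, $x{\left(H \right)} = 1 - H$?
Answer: $81$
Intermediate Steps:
$N{\left(y \right)} = - y$
$N^{4}{\left(x{\left(4 \right)} \right)} = \left(- (1 - 4)\right)^{4} = \left(\left(-1\right) \left(-3\right)\right)^{4} = 3^{4} = 81$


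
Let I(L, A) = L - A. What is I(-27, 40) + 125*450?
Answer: 56183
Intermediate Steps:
I(-27, 40) + 125*450 = (-27 - 1*40) + 125*450 = (-27 - 40) + 56250 = -67 + 56250 = 56183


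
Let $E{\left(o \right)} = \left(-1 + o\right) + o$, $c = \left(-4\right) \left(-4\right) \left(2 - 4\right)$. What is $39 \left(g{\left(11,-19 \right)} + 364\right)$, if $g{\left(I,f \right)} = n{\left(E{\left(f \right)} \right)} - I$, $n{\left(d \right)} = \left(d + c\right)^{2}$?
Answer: $210366$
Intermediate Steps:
$c = -32$ ($c = 16 \left(-2\right) = -32$)
$E{\left(o \right)} = -1 + 2 o$
$n{\left(d \right)} = \left(-32 + d\right)^{2}$ ($n{\left(d \right)} = \left(d - 32\right)^{2} = \left(-32 + d\right)^{2}$)
$g{\left(I,f \right)} = \left(-33 + 2 f\right)^{2} - I$ ($g{\left(I,f \right)} = \left(-32 + \left(-1 + 2 f\right)\right)^{2} - I = \left(-33 + 2 f\right)^{2} - I$)
$39 \left(g{\left(11,-19 \right)} + 364\right) = 39 \left(\left(\left(-33 + 2 \left(-19\right)\right)^{2} - 11\right) + 364\right) = 39 \left(\left(\left(-33 - 38\right)^{2} - 11\right) + 364\right) = 39 \left(\left(\left(-71\right)^{2} - 11\right) + 364\right) = 39 \left(\left(5041 - 11\right) + 364\right) = 39 \left(5030 + 364\right) = 39 \cdot 5394 = 210366$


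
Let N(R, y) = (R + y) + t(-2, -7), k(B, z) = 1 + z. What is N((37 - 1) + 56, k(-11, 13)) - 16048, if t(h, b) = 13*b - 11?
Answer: -16044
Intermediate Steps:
t(h, b) = -11 + 13*b
N(R, y) = -102 + R + y (N(R, y) = (R + y) + (-11 + 13*(-7)) = (R + y) + (-11 - 91) = (R + y) - 102 = -102 + R + y)
N((37 - 1) + 56, k(-11, 13)) - 16048 = (-102 + ((37 - 1) + 56) + (1 + 13)) - 16048 = (-102 + (36 + 56) + 14) - 16048 = (-102 + 92 + 14) - 16048 = 4 - 16048 = -16044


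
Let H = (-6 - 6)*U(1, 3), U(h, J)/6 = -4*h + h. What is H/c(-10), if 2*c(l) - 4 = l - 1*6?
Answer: -36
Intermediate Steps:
c(l) = -1 + l/2 (c(l) = 2 + (l - 1*6)/2 = 2 + (l - 6)/2 = 2 + (-6 + l)/2 = 2 + (-3 + l/2) = -1 + l/2)
U(h, J) = -18*h (U(h, J) = 6*(-4*h + h) = 6*(-3*h) = -18*h)
H = 216 (H = (-6 - 6)*(-18*1) = -12*(-18) = 216)
H/c(-10) = 216/(-1 + (1/2)*(-10)) = 216/(-1 - 5) = 216/(-6) = 216*(-1/6) = -36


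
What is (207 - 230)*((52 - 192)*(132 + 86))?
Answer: 701960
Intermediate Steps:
(207 - 230)*((52 - 192)*(132 + 86)) = -(-3220)*218 = -23*(-30520) = 701960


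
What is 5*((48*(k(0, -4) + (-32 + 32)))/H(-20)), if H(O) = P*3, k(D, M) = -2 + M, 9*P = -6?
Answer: 720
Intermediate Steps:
P = -2/3 (P = (1/9)*(-6) = -2/3 ≈ -0.66667)
H(O) = -2 (H(O) = -2/3*3 = -2)
5*((48*(k(0, -4) + (-32 + 32)))/H(-20)) = 5*((48*((-2 - 4) + (-32 + 32)))/(-2)) = 5*((48*(-6 + 0))*(-1/2)) = 5*((48*(-6))*(-1/2)) = 5*(-288*(-1/2)) = 5*144 = 720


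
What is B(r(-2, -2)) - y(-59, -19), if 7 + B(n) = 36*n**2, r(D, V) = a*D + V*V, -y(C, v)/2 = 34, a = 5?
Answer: 1357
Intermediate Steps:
y(C, v) = -68 (y(C, v) = -2*34 = -68)
r(D, V) = V**2 + 5*D (r(D, V) = 5*D + V*V = 5*D + V**2 = V**2 + 5*D)
B(n) = -7 + 36*n**2
B(r(-2, -2)) - y(-59, -19) = (-7 + 36*((-2)**2 + 5*(-2))**2) - 1*(-68) = (-7 + 36*(4 - 10)**2) + 68 = (-7 + 36*(-6)**2) + 68 = (-7 + 36*36) + 68 = (-7 + 1296) + 68 = 1289 + 68 = 1357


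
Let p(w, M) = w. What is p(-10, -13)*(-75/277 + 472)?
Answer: -1306690/277 ≈ -4717.3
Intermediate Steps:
p(-10, -13)*(-75/277 + 472) = -10*(-75/277 + 472) = -10*130669/277 = -1306690/277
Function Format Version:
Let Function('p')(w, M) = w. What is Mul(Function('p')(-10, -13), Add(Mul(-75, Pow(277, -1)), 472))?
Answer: Rational(-1306690, 277) ≈ -4717.3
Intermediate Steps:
Mul(Function('p')(-10, -13), Add(Mul(-75, Pow(277, -1)), 472)) = Mul(-10, Add(Mul(-75, Pow(277, -1)), 472)) = Mul(-10, Add(Mul(-75, Rational(1, 277)), 472)) = Mul(-10, Add(Rational(-75, 277), 472)) = Mul(-10, Rational(130669, 277)) = Rational(-1306690, 277)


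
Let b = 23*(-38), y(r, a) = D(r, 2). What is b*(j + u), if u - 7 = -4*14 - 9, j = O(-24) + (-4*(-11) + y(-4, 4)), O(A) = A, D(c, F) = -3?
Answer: 35834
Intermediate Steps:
y(r, a) = -3
j = 17 (j = -24 + (-4*(-11) - 3) = -24 + (44 - 3) = -24 + 41 = 17)
b = -874
u = -58 (u = 7 + (-4*14 - 9) = 7 + (-56 - 9) = 7 - 65 = -58)
b*(j + u) = -874*(17 - 58) = -874*(-41) = 35834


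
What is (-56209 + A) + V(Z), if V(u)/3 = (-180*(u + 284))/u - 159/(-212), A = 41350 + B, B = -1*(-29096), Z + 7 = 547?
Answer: 53661/4 ≈ 13415.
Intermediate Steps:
Z = 540 (Z = -7 + 547 = 540)
B = 29096
A = 70446 (A = 41350 + 29096 = 70446)
V(u) = 9/4 + 3*(-51120 - 180*u)/u (V(u) = 3*((-180*(u + 284))/u - 159/(-212)) = 3*((-180*(284 + u))/u - 159*(-1/212)) = 3*((-51120 - 180*u)/u + 3/4) = 3*(3/4 + (-51120 - 180*u)/u) = 9/4 + 3*(-51120 - 180*u)/u)
(-56209 + A) + V(Z) = (-56209 + 70446) + (-2151/4 - 153360/540) = 14237 + (-2151/4 - 153360*1/540) = 14237 + (-2151/4 - 284) = 14237 - 3287/4 = 53661/4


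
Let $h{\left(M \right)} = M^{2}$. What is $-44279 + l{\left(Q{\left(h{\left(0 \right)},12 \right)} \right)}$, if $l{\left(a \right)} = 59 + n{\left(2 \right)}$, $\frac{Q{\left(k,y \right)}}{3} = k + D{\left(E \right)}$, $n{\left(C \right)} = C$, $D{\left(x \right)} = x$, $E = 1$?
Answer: $-44218$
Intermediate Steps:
$Q{\left(k,y \right)} = 3 + 3 k$ ($Q{\left(k,y \right)} = 3 \left(k + 1\right) = 3 \left(1 + k\right) = 3 + 3 k$)
$l{\left(a \right)} = 61$ ($l{\left(a \right)} = 59 + 2 = 61$)
$-44279 + l{\left(Q{\left(h{\left(0 \right)},12 \right)} \right)} = -44279 + 61 = -44218$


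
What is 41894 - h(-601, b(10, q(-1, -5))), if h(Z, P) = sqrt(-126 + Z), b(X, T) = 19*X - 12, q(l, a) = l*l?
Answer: 41894 - I*sqrt(727) ≈ 41894.0 - 26.963*I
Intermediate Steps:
q(l, a) = l**2
b(X, T) = -12 + 19*X
41894 - h(-601, b(10, q(-1, -5))) = 41894 - sqrt(-126 - 601) = 41894 - sqrt(-727) = 41894 - I*sqrt(727)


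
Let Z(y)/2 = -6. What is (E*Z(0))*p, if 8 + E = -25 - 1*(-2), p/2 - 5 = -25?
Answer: -14880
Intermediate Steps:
p = -40 (p = 10 + 2*(-25) = 10 - 50 = -40)
E = -31 (E = -8 + (-25 - 1*(-2)) = -8 + (-25 + 2) = -8 - 23 = -31)
Z(y) = -12 (Z(y) = 2*(-6) = -12)
(E*Z(0))*p = -31*(-12)*(-40) = 372*(-40) = -14880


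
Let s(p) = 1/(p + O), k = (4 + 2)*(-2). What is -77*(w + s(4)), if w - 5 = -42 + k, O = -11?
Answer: 3784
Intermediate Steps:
k = -12 (k = 6*(-2) = -12)
s(p) = 1/(-11 + p) (s(p) = 1/(p - 11) = 1/(-11 + p))
w = -49 (w = 5 + (-42 - 12) = 5 - 54 = -49)
-77*(w + s(4)) = -77*(-49 + 1/(-11 + 4)) = -77*(-49 + 1/(-7)) = -77*(-49 - ⅐) = -77*(-344/7) = 3784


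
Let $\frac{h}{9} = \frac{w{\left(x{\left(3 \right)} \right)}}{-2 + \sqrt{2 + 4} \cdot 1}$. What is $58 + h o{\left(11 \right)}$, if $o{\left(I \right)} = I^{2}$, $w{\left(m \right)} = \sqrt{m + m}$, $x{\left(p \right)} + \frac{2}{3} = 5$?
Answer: $58 + 363 \sqrt{78} + 1089 \sqrt{13} \approx 7190.4$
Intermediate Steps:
$x{\left(p \right)} = \frac{13}{3}$ ($x{\left(p \right)} = - \frac{2}{3} + 5 = \frac{13}{3}$)
$w{\left(m \right)} = \sqrt{2} \sqrt{m}$ ($w{\left(m \right)} = \sqrt{2 m} = \sqrt{2} \sqrt{m}$)
$h = \frac{3 \sqrt{78}}{-2 + \sqrt{6}}$ ($h = 9 \frac{\sqrt{2} \sqrt{\frac{13}{3}}}{-2 + \sqrt{2 + 4} \cdot 1} = 9 \frac{\sqrt{2} \frac{\sqrt{39}}{3}}{-2 + \sqrt{6} \cdot 1} = 9 \frac{\frac{1}{3} \sqrt{78}}{-2 + \sqrt{6}} = 9 \frac{\sqrt{78}}{3 \left(-2 + \sqrt{6}\right)} = \frac{3 \sqrt{78}}{-2 + \sqrt{6}} \approx 58.945$)
$58 + h o{\left(11 \right)} = 58 + \left(3 \sqrt{78} + 9 \sqrt{13}\right) 11^{2} = 58 + \left(3 \sqrt{78} + 9 \sqrt{13}\right) 121 = 58 + \left(363 \sqrt{78} + 1089 \sqrt{13}\right) = 58 + 363 \sqrt{78} + 1089 \sqrt{13}$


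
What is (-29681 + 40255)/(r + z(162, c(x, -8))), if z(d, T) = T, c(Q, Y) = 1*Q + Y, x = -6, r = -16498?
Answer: -5287/8256 ≈ -0.64038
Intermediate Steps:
c(Q, Y) = Q + Y
(-29681 + 40255)/(r + z(162, c(x, -8))) = (-29681 + 40255)/(-16498 + (-6 - 8)) = 10574/(-16498 - 14) = 10574/(-16512) = 10574*(-1/16512) = -5287/8256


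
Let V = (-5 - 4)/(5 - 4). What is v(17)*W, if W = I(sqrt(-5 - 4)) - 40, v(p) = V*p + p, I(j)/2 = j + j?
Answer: 5440 - 1632*I ≈ 5440.0 - 1632.0*I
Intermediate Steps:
I(j) = 4*j (I(j) = 2*(j + j) = 2*(2*j) = 4*j)
V = -9 (V = -9/1 = -9*1 = -9)
v(p) = -8*p (v(p) = -9*p + p = -8*p)
W = -40 + 12*I (W = 4*sqrt(-5 - 4) - 40 = 4*sqrt(-9) - 40 = 4*(3*I) - 40 = 12*I - 40 = -40 + 12*I ≈ -40.0 + 12.0*I)
v(17)*W = (-8*17)*(-40 + 12*I) = -136*(-40 + 12*I) = 5440 - 1632*I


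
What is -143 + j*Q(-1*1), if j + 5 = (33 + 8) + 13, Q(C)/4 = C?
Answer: -339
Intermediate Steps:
Q(C) = 4*C
j = 49 (j = -5 + ((33 + 8) + 13) = -5 + (41 + 13) = -5 + 54 = 49)
-143 + j*Q(-1*1) = -143 + 49*(4*(-1*1)) = -143 + 49*(4*(-1)) = -143 + 49*(-4) = -143 - 196 = -339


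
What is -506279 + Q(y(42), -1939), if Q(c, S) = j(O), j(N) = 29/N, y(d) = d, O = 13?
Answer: -6581598/13 ≈ -5.0628e+5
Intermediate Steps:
Q(c, S) = 29/13
-506279 + Q(y(42), -1939) = -506279 + 29/13 = -6581598/13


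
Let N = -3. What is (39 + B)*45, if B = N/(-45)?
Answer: 1758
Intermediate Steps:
B = 1/15 (B = -3/(-45) = -3*(-1/45) = 1/15 ≈ 0.066667)
(39 + B)*45 = (39 + 1/15)*45 = (586/15)*45 = 1758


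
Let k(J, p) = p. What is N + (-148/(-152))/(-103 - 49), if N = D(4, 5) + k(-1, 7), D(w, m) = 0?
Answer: 40395/5776 ≈ 6.9936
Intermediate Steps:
N = 7 (N = 0 + 7 = 7)
N + (-148/(-152))/(-103 - 49) = 7 + (-148/(-152))/(-103 - 49) = 7 - 148*(-1/152)/(-152) = 7 + (37/38)*(-1/152) = 7 - 37/5776 = 40395/5776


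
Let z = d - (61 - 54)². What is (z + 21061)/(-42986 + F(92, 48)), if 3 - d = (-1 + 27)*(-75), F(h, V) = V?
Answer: -22965/42938 ≈ -0.53484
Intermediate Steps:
d = 1953 (d = 3 - (-1 + 27)*(-75) = 3 - 26*(-75) = 3 - 1*(-1950) = 3 + 1950 = 1953)
z = 1904 (z = 1953 - (61 - 54)² = 1953 - 1*7² = 1953 - 1*49 = 1953 - 49 = 1904)
(z + 21061)/(-42986 + F(92, 48)) = (1904 + 21061)/(-42986 + 48) = 22965/(-42938) = 22965*(-1/42938) = -22965/42938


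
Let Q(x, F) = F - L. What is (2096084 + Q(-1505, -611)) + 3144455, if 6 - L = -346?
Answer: 5239576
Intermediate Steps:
L = 352 (L = 6 - 1*(-346) = 6 + 346 = 352)
Q(x, F) = -352 + F (Q(x, F) = F - 1*352 = F - 352 = -352 + F)
(2096084 + Q(-1505, -611)) + 3144455 = (2096084 + (-352 - 611)) + 3144455 = (2096084 - 963) + 3144455 = 2095121 + 3144455 = 5239576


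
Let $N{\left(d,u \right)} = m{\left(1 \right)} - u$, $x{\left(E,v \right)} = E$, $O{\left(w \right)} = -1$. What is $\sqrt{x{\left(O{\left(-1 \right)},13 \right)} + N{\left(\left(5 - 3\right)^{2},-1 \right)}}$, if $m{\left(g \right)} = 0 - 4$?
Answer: $2 i \approx 2.0 i$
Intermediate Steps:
$m{\left(g \right)} = -4$ ($m{\left(g \right)} = 0 - 4 = -4$)
$N{\left(d,u \right)} = -4 - u$
$\sqrt{x{\left(O{\left(-1 \right)},13 \right)} + N{\left(\left(5 - 3\right)^{2},-1 \right)}} = \sqrt{-1 - 3} = \sqrt{-4} = 2 i$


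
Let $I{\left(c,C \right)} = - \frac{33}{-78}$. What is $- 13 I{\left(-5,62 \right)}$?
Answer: $- \frac{11}{2} \approx -5.5$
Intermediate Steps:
$I{\left(c,C \right)} = \frac{11}{26}$ ($I{\left(c,C \right)} = \left(-33\right) \left(- \frac{1}{78}\right) = \frac{11}{26}$)
$- 13 I{\left(-5,62 \right)} = \left(-13\right) \frac{11}{26} = - \frac{11}{2}$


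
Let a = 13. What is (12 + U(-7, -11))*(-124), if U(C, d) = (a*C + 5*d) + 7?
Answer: 15748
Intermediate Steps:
U(C, d) = 7 + 5*d + 13*C (U(C, d) = (13*C + 5*d) + 7 = (5*d + 13*C) + 7 = 7 + 5*d + 13*C)
(12 + U(-7, -11))*(-124) = (12 + (7 + 5*(-11) + 13*(-7)))*(-124) = (12 + (7 - 55 - 91))*(-124) = (12 - 139)*(-124) = -127*(-124) = 15748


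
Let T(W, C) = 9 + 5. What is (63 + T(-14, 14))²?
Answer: 5929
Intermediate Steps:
T(W, C) = 14
(63 + T(-14, 14))² = (63 + 14)² = 77² = 5929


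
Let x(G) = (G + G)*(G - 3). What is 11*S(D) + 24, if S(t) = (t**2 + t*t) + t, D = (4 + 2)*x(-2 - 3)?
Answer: 5074104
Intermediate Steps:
x(G) = 2*G*(-3 + G) (x(G) = (2*G)*(-3 + G) = 2*G*(-3 + G))
D = 480 (D = (4 + 2)*(2*(-2 - 3)*(-3 + (-2 - 3))) = 6*(2*(-5)*(-3 - 5)) = 6*(2*(-5)*(-8)) = 6*80 = 480)
S(t) = t + 2*t**2 (S(t) = (t**2 + t**2) + t = 2*t**2 + t = t + 2*t**2)
11*S(D) + 24 = 11*(480*(1 + 2*480)) + 24 = 11*(480*(1 + 960)) + 24 = 11*(480*961) + 24 = 11*461280 + 24 = 5074080 + 24 = 5074104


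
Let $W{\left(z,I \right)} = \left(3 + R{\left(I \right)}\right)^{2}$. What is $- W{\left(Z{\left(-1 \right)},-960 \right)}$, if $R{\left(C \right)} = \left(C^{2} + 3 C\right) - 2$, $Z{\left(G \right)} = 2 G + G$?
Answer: $-844048275841$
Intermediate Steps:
$Z{\left(G \right)} = 3 G$
$R{\left(C \right)} = -2 + C^{2} + 3 C$
$W{\left(z,I \right)} = \left(1 + I^{2} + 3 I\right)^{2}$ ($W{\left(z,I \right)} = \left(3 + \left(-2 + I^{2} + 3 I\right)\right)^{2} = \left(1 + I^{2} + 3 I\right)^{2}$)
$- W{\left(Z{\left(-1 \right)},-960 \right)} = - \left(1 + \left(-960\right)^{2} + 3 \left(-960\right)\right)^{2} = - \left(1 + 921600 - 2880\right)^{2} = - 918721^{2} = \left(-1\right) 844048275841 = -844048275841$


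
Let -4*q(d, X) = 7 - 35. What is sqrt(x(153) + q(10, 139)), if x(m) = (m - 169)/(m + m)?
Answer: sqrt(18071)/51 ≈ 2.6359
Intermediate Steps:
q(d, X) = 7 (q(d, X) = -(7 - 35)/4 = -1/4*(-28) = 7)
x(m) = (-169 + m)/(2*m) (x(m) = (-169 + m)/((2*m)) = (-169 + m)*(1/(2*m)) = (-169 + m)/(2*m))
sqrt(x(153) + q(10, 139)) = sqrt((1/2)*(-169 + 153)/153 + 7) = sqrt((1/2)*(1/153)*(-16) + 7) = sqrt(-8/153 + 7) = sqrt(1063/153) = sqrt(18071)/51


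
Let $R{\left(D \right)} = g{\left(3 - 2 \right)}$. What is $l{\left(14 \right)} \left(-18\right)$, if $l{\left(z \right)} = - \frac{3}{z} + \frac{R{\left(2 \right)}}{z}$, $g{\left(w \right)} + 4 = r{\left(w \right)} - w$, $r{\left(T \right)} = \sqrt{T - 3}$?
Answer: $\frac{72}{7} - \frac{9 i \sqrt{2}}{7} \approx 10.286 - 1.8183 i$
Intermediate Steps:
$r{\left(T \right)} = \sqrt{-3 + T}$
$g{\left(w \right)} = -4 + \sqrt{-3 + w} - w$ ($g{\left(w \right)} = -4 - \left(w - \sqrt{-3 + w}\right) = -4 + \sqrt{-3 + w} - w$)
$R{\left(D \right)} = -5 + i \sqrt{2}$ ($R{\left(D \right)} = -4 + \sqrt{-3 + \left(3 - 2\right)} - \left(3 - 2\right) = -4 + \sqrt{-3 + 1} - 1 = -4 + \sqrt{-2} - 1 = -4 + i \sqrt{2} - 1 = -5 + i \sqrt{2}$)
$l{\left(z \right)} = - \frac{3}{z} + \frac{-5 + i \sqrt{2}}{z}$
$l{\left(14 \right)} \left(-18\right) = \frac{-8 + i \sqrt{2}}{14} \left(-18\right) = \left(- \frac{4}{7} + \frac{i \sqrt{2}}{14}\right) \left(-18\right) = \frac{72}{7} - \frac{9 i \sqrt{2}}{7}$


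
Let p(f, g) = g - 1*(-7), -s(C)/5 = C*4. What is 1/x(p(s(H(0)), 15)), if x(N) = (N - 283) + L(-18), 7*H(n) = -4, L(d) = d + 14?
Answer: -1/265 ≈ -0.0037736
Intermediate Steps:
L(d) = 14 + d
H(n) = -4/7 (H(n) = (⅐)*(-4) = -4/7)
s(C) = -20*C (s(C) = -5*C*4 = -20*C)
p(f, g) = 7 + g (p(f, g) = g + 7 = 7 + g)
x(N) = -287 + N (x(N) = (N - 283) + (14 - 18) = (-283 + N) - 4 = -287 + N)
1/x(p(s(H(0)), 15)) = 1/(-287 + (7 + 15)) = 1/(-287 + 22) = 1/(-265) = -1/265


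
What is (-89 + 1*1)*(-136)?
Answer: 11968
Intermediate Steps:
(-89 + 1*1)*(-136) = (-89 + 1)*(-136) = -88*(-136) = 11968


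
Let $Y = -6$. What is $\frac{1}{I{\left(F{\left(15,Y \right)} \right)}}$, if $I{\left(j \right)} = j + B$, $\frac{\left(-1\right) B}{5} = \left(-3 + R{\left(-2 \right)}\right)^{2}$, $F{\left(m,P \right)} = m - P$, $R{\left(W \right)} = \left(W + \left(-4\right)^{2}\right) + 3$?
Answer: $- \frac{1}{959} \approx -0.0010428$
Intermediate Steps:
$R{\left(W \right)} = 19 + W$ ($R{\left(W \right)} = \left(W + 16\right) + 3 = \left(16 + W\right) + 3 = 19 + W$)
$B = -980$ ($B = - 5 \left(-3 + \left(19 - 2\right)\right)^{2} = - 5 \left(-3 + 17\right)^{2} = - 5 \cdot 14^{2} = \left(-5\right) 196 = -980$)
$I{\left(j \right)} = -980 + j$ ($I{\left(j \right)} = j - 980 = -980 + j$)
$\frac{1}{I{\left(F{\left(15,Y \right)} \right)}} = \frac{1}{-980 + \left(15 - -6\right)} = \frac{1}{-980 + \left(15 + 6\right)} = \frac{1}{-980 + 21} = \frac{1}{-959} = - \frac{1}{959}$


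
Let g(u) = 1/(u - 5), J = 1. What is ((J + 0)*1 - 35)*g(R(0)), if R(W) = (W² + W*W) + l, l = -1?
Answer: 17/3 ≈ 5.6667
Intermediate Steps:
R(W) = -1 + 2*W² (R(W) = (W² + W*W) - 1 = (W² + W²) - 1 = 2*W² - 1 = -1 + 2*W²)
g(u) = 1/(-5 + u)
((J + 0)*1 - 35)*g(R(0)) = ((1 + 0)*1 - 35)/(-5 + (-1 + 2*0²)) = (1*1 - 35)/(-5 + (-1 + 2*0)) = (1 - 35)/(-5 + (-1 + 0)) = -34/(-5 - 1) = -34/(-6) = -34*(-⅙) = 17/3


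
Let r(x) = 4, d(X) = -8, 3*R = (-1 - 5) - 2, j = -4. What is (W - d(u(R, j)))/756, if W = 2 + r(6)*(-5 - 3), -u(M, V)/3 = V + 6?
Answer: -11/378 ≈ -0.029101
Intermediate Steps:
R = -8/3 (R = ((-1 - 5) - 2)/3 = (-6 - 2)/3 = (⅓)*(-8) = -8/3 ≈ -2.6667)
u(M, V) = -18 - 3*V (u(M, V) = -3*(V + 6) = -3*(6 + V) = -18 - 3*V)
W = -30 (W = 2 + 4*(-5 - 3) = 2 + 4*(-8) = 2 - 32 = -30)
(W - d(u(R, j)))/756 = (-30 - 1*(-8))/756 = (-30 + 8)*(1/756) = -22*1/756 = -11/378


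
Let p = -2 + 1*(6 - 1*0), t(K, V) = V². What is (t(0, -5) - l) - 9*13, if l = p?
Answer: -96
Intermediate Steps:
p = 4 (p = -2 + 1*(6 + 0) = -2 + 1*6 = -2 + 6 = 4)
l = 4
(t(0, -5) - l) - 9*13 = ((-5)² - 1*4) - 9*13 = (25 - 4) - 117 = 21 - 117 = -96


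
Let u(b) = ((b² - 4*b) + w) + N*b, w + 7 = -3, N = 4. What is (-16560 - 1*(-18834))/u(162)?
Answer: 1137/13117 ≈ 0.086681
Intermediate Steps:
w = -10 (w = -7 - 3 = -10)
u(b) = -10 + b² (u(b) = ((b² - 4*b) - 10) + 4*b = (-10 + b² - 4*b) + 4*b = -10 + b²)
(-16560 - 1*(-18834))/u(162) = (-16560 - 1*(-18834))/(-10 + 162²) = (-16560 + 18834)/(-10 + 26244) = 2274/26234 = 2274*(1/26234) = 1137/13117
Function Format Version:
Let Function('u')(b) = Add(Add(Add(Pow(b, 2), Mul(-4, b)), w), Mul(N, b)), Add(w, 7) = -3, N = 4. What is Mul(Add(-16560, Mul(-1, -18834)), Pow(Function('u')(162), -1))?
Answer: Rational(1137, 13117) ≈ 0.086681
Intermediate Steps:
w = -10 (w = Add(-7, -3) = -10)
Function('u')(b) = Add(-10, Pow(b, 2)) (Function('u')(b) = Add(Add(Add(Pow(b, 2), Mul(-4, b)), -10), Mul(4, b)) = Add(Add(-10, Pow(b, 2), Mul(-4, b)), Mul(4, b)) = Add(-10, Pow(b, 2)))
Mul(Add(-16560, Mul(-1, -18834)), Pow(Function('u')(162), -1)) = Mul(Add(-16560, Mul(-1, -18834)), Pow(Add(-10, Pow(162, 2)), -1)) = Mul(Add(-16560, 18834), Pow(Add(-10, 26244), -1)) = Mul(2274, Pow(26234, -1)) = Mul(2274, Rational(1, 26234)) = Rational(1137, 13117)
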